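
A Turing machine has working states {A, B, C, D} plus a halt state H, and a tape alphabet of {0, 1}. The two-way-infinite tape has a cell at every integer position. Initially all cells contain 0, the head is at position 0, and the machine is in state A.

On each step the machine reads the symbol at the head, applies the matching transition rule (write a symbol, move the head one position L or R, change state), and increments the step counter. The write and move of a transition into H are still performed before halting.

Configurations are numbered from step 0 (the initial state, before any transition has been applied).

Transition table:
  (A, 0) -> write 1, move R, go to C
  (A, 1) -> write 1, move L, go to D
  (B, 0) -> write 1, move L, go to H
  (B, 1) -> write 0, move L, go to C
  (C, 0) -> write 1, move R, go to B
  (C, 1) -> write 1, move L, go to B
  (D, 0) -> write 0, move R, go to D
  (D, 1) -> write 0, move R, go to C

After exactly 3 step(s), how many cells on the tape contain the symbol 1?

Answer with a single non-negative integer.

Answer: 3

Derivation:
Step 1: in state A at pos 0, read 0 -> (A,0)->write 1,move R,goto C. Now: state=C, head=1, tape[-1..2]=0100 (head:   ^)
Step 2: in state C at pos 1, read 0 -> (C,0)->write 1,move R,goto B. Now: state=B, head=2, tape[-1..3]=01100 (head:    ^)
Step 3: in state B at pos 2, read 0 -> (B,0)->write 1,move L,goto H. Now: state=H, head=1, tape[-1..3]=01110 (head:   ^)
Cells containing 1 after step 3: {0, 1, 2} -> 3 cell(s)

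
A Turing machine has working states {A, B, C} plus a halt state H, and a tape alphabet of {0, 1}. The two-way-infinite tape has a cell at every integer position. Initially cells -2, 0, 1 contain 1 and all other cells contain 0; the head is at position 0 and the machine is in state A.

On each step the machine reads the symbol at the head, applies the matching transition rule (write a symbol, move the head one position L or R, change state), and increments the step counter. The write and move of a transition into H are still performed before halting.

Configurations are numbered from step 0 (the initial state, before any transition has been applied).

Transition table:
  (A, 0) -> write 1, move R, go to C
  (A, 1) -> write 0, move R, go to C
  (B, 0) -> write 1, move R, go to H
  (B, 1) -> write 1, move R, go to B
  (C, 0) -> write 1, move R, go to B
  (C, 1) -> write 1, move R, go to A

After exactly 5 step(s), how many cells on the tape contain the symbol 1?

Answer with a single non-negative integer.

Step 1: in state A at pos 0, read 1 -> (A,1)->write 0,move R,goto C. Now: state=C, head=1, tape[-3..2]=010010 (head:     ^)
Step 2: in state C at pos 1, read 1 -> (C,1)->write 1,move R,goto A. Now: state=A, head=2, tape[-3..3]=0100100 (head:      ^)
Step 3: in state A at pos 2, read 0 -> (A,0)->write 1,move R,goto C. Now: state=C, head=3, tape[-3..4]=01001100 (head:       ^)
Step 4: in state C at pos 3, read 0 -> (C,0)->write 1,move R,goto B. Now: state=B, head=4, tape[-3..5]=010011100 (head:        ^)
Step 5: in state B at pos 4, read 0 -> (B,0)->write 1,move R,goto H. Now: state=H, head=5, tape[-3..6]=0100111100 (head:         ^)
Cells containing 1 after step 5: {-2, 1, 2, 3, 4} -> 5 cell(s)

Answer: 5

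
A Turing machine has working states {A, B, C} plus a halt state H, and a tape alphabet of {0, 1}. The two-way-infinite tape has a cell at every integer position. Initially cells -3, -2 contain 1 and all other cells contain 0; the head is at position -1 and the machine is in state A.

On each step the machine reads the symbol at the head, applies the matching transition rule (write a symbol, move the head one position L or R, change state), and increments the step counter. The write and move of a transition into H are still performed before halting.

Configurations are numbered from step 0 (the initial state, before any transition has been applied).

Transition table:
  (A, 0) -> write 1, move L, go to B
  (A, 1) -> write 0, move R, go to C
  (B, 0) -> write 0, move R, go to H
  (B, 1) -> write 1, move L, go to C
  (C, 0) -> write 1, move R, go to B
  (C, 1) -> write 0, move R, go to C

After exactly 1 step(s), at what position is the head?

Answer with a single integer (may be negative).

Answer: -2

Derivation:
Step 1: in state A at pos -1, read 0 -> (A,0)->write 1,move L,goto B. Now: state=B, head=-2, tape[-4..0]=01110 (head:   ^)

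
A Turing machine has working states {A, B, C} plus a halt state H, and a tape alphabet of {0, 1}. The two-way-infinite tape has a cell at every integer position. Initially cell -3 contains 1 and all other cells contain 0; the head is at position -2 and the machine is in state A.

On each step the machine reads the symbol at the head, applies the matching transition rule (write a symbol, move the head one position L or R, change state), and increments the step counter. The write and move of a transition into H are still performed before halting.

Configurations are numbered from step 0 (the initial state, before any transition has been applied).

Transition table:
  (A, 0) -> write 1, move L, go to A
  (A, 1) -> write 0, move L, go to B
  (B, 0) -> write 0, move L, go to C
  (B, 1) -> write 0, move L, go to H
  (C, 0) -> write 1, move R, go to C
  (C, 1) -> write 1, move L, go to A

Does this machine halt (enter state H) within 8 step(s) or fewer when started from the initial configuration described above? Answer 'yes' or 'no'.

Step 1: in state A at pos -2, read 0 -> (A,0)->write 1,move L,goto A. Now: state=A, head=-3, tape[-4..-1]=0110 (head:  ^)
Step 2: in state A at pos -3, read 1 -> (A,1)->write 0,move L,goto B. Now: state=B, head=-4, tape[-5..-1]=00010 (head:  ^)
Step 3: in state B at pos -4, read 0 -> (B,0)->write 0,move L,goto C. Now: state=C, head=-5, tape[-6..-1]=000010 (head:  ^)
Step 4: in state C at pos -5, read 0 -> (C,0)->write 1,move R,goto C. Now: state=C, head=-4, tape[-6..-1]=010010 (head:   ^)
Step 5: in state C at pos -4, read 0 -> (C,0)->write 1,move R,goto C. Now: state=C, head=-3, tape[-6..-1]=011010 (head:    ^)
Step 6: in state C at pos -3, read 0 -> (C,0)->write 1,move R,goto C. Now: state=C, head=-2, tape[-6..-1]=011110 (head:     ^)
Step 7: in state C at pos -2, read 1 -> (C,1)->write 1,move L,goto A. Now: state=A, head=-3, tape[-6..-1]=011110 (head:    ^)
Step 8: in state A at pos -3, read 1 -> (A,1)->write 0,move L,goto B. Now: state=B, head=-4, tape[-6..-1]=011010 (head:   ^)
After 8 step(s): state = B (not H) -> not halted within 8 -> no

Answer: no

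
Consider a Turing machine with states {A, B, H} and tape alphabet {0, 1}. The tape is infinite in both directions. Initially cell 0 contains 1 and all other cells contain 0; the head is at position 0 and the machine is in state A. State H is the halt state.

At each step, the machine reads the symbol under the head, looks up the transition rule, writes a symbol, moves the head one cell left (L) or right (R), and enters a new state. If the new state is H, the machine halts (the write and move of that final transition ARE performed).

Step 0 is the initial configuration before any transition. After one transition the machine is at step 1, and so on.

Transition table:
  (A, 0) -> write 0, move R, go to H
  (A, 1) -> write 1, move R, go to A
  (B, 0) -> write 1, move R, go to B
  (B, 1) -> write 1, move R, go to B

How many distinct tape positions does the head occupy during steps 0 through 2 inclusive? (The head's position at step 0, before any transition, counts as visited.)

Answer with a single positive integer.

Answer: 3

Derivation:
Step 1: in state A at pos 0, read 1 -> (A,1)->write 1,move R,goto A. Now: state=A, head=1, tape[-1..2]=0100 (head:   ^)
Step 2: in state A at pos 1, read 0 -> (A,0)->write 0,move R,goto H. Now: state=H, head=2, tape[-1..3]=01000 (head:    ^)
Head positions at steps 0..2: starting at 0, distinct positions visited = {0, 1, 2} -> 3 position(s)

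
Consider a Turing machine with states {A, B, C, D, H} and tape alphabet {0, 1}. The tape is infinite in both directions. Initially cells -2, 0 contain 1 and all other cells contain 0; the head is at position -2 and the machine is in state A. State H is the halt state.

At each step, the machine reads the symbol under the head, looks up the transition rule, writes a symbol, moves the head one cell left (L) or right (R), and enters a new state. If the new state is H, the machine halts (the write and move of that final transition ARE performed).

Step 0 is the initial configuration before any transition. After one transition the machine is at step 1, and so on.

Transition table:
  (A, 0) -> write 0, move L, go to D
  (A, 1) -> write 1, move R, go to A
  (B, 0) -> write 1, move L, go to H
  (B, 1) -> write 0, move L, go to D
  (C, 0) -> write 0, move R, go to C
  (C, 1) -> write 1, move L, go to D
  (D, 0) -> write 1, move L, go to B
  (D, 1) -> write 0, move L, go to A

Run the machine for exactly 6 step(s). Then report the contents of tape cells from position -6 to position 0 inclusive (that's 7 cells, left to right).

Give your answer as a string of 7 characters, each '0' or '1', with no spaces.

Step 1: in state A at pos -2, read 1 -> (A,1)->write 1,move R,goto A. Now: state=A, head=-1, tape[-3..1]=01010 (head:   ^)
Step 2: in state A at pos -1, read 0 -> (A,0)->write 0,move L,goto D. Now: state=D, head=-2, tape[-3..1]=01010 (head:  ^)
Step 3: in state D at pos -2, read 1 -> (D,1)->write 0,move L,goto A. Now: state=A, head=-3, tape[-4..1]=000010 (head:  ^)
Step 4: in state A at pos -3, read 0 -> (A,0)->write 0,move L,goto D. Now: state=D, head=-4, tape[-5..1]=0000010 (head:  ^)
Step 5: in state D at pos -4, read 0 -> (D,0)->write 1,move L,goto B. Now: state=B, head=-5, tape[-6..1]=00100010 (head:  ^)
Step 6: in state B at pos -5, read 0 -> (B,0)->write 1,move L,goto H. Now: state=H, head=-6, tape[-7..1]=001100010 (head:  ^)

Answer: 0110001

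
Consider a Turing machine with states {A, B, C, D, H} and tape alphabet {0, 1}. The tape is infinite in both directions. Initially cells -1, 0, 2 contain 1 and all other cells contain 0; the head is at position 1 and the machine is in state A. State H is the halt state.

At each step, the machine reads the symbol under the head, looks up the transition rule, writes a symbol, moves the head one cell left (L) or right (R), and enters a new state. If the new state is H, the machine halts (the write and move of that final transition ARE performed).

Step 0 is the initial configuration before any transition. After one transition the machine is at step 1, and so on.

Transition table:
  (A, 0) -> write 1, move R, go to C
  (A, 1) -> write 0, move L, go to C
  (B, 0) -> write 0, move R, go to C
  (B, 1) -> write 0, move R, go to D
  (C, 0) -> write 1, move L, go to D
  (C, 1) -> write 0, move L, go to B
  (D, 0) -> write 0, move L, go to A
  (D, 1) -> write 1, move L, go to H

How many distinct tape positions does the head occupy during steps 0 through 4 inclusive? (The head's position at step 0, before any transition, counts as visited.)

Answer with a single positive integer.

Answer: 2

Derivation:
Step 1: in state A at pos 1, read 0 -> (A,0)->write 1,move R,goto C. Now: state=C, head=2, tape[-2..3]=011110 (head:     ^)
Step 2: in state C at pos 2, read 1 -> (C,1)->write 0,move L,goto B. Now: state=B, head=1, tape[-2..3]=011100 (head:    ^)
Step 3: in state B at pos 1, read 1 -> (B,1)->write 0,move R,goto D. Now: state=D, head=2, tape[-2..3]=011000 (head:     ^)
Step 4: in state D at pos 2, read 0 -> (D,0)->write 0,move L,goto A. Now: state=A, head=1, tape[-2..3]=011000 (head:    ^)
Head positions at steps 0..4: starting at 1, distinct positions visited = {1, 2} -> 2 position(s)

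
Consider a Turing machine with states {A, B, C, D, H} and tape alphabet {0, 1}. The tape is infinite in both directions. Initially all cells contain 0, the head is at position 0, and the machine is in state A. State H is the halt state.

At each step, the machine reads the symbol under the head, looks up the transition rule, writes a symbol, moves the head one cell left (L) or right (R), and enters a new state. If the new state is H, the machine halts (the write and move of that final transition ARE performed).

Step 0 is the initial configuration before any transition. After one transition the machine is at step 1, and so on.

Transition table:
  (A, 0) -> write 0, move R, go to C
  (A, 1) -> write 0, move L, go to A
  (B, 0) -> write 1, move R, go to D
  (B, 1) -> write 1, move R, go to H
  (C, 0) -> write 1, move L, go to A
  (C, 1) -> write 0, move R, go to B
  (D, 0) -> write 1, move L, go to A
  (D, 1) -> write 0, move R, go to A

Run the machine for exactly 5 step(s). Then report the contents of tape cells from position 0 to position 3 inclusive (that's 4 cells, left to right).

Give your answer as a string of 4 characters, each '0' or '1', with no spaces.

Answer: 0010

Derivation:
Step 1: in state A at pos 0, read 0 -> (A,0)->write 0,move R,goto C. Now: state=C, head=1, tape[-1..2]=0000 (head:   ^)
Step 2: in state C at pos 1, read 0 -> (C,0)->write 1,move L,goto A. Now: state=A, head=0, tape[-1..2]=0010 (head:  ^)
Step 3: in state A at pos 0, read 0 -> (A,0)->write 0,move R,goto C. Now: state=C, head=1, tape[-1..2]=0010 (head:   ^)
Step 4: in state C at pos 1, read 1 -> (C,1)->write 0,move R,goto B. Now: state=B, head=2, tape[-1..3]=00000 (head:    ^)
Step 5: in state B at pos 2, read 0 -> (B,0)->write 1,move R,goto D. Now: state=D, head=3, tape[-1..4]=000100 (head:     ^)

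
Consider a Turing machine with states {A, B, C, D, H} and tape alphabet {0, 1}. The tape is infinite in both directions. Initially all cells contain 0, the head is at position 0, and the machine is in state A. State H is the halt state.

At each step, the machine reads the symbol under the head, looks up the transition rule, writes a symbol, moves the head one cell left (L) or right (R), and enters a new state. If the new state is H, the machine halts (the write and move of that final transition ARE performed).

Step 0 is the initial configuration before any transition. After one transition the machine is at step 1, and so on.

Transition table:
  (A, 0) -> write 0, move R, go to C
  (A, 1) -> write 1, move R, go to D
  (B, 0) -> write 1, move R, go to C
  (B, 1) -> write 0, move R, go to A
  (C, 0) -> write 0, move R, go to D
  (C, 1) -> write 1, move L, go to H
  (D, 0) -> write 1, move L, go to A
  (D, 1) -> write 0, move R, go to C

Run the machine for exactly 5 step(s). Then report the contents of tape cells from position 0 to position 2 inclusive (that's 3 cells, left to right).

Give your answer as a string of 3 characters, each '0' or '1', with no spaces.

Step 1: in state A at pos 0, read 0 -> (A,0)->write 0,move R,goto C. Now: state=C, head=1, tape[-1..2]=0000 (head:   ^)
Step 2: in state C at pos 1, read 0 -> (C,0)->write 0,move R,goto D. Now: state=D, head=2, tape[-1..3]=00000 (head:    ^)
Step 3: in state D at pos 2, read 0 -> (D,0)->write 1,move L,goto A. Now: state=A, head=1, tape[-1..3]=00010 (head:   ^)
Step 4: in state A at pos 1, read 0 -> (A,0)->write 0,move R,goto C. Now: state=C, head=2, tape[-1..3]=00010 (head:    ^)
Step 5: in state C at pos 2, read 1 -> (C,1)->write 1,move L,goto H. Now: state=H, head=1, tape[-1..3]=00010 (head:   ^)

Answer: 001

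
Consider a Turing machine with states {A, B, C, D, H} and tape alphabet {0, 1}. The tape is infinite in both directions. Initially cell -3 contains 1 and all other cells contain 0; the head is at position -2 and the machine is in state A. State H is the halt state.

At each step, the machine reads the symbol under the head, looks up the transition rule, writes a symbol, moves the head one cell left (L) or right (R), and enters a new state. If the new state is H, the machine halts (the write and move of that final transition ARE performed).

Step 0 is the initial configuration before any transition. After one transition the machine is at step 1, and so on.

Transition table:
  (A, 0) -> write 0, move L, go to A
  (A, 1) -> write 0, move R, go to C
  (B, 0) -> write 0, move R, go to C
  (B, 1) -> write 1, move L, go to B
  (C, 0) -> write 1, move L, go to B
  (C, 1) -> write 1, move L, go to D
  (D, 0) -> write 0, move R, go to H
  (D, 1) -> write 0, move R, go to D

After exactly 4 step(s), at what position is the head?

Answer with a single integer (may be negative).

Answer: -2

Derivation:
Step 1: in state A at pos -2, read 0 -> (A,0)->write 0,move L,goto A. Now: state=A, head=-3, tape[-4..-1]=0100 (head:  ^)
Step 2: in state A at pos -3, read 1 -> (A,1)->write 0,move R,goto C. Now: state=C, head=-2, tape[-4..-1]=0000 (head:   ^)
Step 3: in state C at pos -2, read 0 -> (C,0)->write 1,move L,goto B. Now: state=B, head=-3, tape[-4..-1]=0010 (head:  ^)
Step 4: in state B at pos -3, read 0 -> (B,0)->write 0,move R,goto C. Now: state=C, head=-2, tape[-4..-1]=0010 (head:   ^)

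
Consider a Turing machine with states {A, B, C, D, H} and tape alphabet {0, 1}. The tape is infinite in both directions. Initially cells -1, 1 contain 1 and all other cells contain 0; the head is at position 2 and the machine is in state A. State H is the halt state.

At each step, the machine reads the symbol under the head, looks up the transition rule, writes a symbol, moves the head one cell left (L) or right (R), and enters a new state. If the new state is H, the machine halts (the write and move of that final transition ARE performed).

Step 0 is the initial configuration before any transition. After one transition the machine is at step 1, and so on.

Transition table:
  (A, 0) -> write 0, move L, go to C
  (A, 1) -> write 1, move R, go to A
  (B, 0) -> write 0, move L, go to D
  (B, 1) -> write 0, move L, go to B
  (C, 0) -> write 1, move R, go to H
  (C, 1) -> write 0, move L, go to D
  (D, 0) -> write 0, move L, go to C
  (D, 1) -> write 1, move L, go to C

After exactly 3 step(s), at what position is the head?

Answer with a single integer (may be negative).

Answer: -1

Derivation:
Step 1: in state A at pos 2, read 0 -> (A,0)->write 0,move L,goto C. Now: state=C, head=1, tape[-2..3]=010100 (head:    ^)
Step 2: in state C at pos 1, read 1 -> (C,1)->write 0,move L,goto D. Now: state=D, head=0, tape[-2..3]=010000 (head:   ^)
Step 3: in state D at pos 0, read 0 -> (D,0)->write 0,move L,goto C. Now: state=C, head=-1, tape[-2..3]=010000 (head:  ^)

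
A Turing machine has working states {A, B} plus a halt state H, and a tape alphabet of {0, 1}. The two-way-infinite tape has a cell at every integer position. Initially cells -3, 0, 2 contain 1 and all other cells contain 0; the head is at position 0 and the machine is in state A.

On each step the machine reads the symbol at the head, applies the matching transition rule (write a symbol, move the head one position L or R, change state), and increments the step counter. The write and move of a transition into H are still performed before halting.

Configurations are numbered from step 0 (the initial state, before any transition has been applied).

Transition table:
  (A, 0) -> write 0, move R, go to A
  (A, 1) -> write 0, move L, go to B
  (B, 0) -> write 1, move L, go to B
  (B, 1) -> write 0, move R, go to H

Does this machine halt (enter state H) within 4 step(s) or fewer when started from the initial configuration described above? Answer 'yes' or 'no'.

Step 1: in state A at pos 0, read 1 -> (A,1)->write 0,move L,goto B. Now: state=B, head=-1, tape[-4..3]=01000010 (head:    ^)
Step 2: in state B at pos -1, read 0 -> (B,0)->write 1,move L,goto B. Now: state=B, head=-2, tape[-4..3]=01010010 (head:   ^)
Step 3: in state B at pos -2, read 0 -> (B,0)->write 1,move L,goto B. Now: state=B, head=-3, tape[-4..3]=01110010 (head:  ^)
Step 4: in state B at pos -3, read 1 -> (B,1)->write 0,move R,goto H. Now: state=H, head=-2, tape[-4..3]=00110010 (head:   ^)
State H reached at step 4; 4 <= 4 -> yes

Answer: yes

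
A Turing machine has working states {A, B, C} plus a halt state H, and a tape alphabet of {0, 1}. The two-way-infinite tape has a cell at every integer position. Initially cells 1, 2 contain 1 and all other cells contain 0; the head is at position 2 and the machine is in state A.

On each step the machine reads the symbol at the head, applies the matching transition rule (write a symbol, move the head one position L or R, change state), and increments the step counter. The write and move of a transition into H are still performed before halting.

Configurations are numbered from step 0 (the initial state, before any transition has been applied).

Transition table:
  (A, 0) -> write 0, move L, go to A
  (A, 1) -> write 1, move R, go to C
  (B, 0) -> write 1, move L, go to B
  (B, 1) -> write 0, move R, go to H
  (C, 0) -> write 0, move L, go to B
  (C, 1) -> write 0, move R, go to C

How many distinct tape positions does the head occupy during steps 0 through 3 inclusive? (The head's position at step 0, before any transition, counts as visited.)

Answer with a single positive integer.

Answer: 2

Derivation:
Step 1: in state A at pos 2, read 1 -> (A,1)->write 1,move R,goto C. Now: state=C, head=3, tape[0..4]=01100 (head:    ^)
Step 2: in state C at pos 3, read 0 -> (C,0)->write 0,move L,goto B. Now: state=B, head=2, tape[0..4]=01100 (head:   ^)
Step 3: in state B at pos 2, read 1 -> (B,1)->write 0,move R,goto H. Now: state=H, head=3, tape[0..4]=01000 (head:    ^)
Head positions at steps 0..3: starting at 2, distinct positions visited = {2, 3} -> 2 position(s)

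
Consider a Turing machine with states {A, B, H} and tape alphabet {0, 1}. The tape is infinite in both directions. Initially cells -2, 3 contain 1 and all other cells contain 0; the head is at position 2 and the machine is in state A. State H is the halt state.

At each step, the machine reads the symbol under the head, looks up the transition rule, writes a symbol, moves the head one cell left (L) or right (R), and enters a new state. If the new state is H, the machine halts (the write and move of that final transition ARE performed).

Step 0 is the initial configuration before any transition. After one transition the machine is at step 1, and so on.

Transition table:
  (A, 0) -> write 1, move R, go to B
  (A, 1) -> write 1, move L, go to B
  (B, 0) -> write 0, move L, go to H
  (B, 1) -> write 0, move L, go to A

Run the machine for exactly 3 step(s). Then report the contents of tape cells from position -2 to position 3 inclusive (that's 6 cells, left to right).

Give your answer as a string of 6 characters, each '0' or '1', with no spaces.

Step 1: in state A at pos 2, read 0 -> (A,0)->write 1,move R,goto B. Now: state=B, head=3, tape[-3..4]=01000110 (head:       ^)
Step 2: in state B at pos 3, read 1 -> (B,1)->write 0,move L,goto A. Now: state=A, head=2, tape[-3..4]=01000100 (head:      ^)
Step 3: in state A at pos 2, read 1 -> (A,1)->write 1,move L,goto B. Now: state=B, head=1, tape[-3..4]=01000100 (head:     ^)

Answer: 100010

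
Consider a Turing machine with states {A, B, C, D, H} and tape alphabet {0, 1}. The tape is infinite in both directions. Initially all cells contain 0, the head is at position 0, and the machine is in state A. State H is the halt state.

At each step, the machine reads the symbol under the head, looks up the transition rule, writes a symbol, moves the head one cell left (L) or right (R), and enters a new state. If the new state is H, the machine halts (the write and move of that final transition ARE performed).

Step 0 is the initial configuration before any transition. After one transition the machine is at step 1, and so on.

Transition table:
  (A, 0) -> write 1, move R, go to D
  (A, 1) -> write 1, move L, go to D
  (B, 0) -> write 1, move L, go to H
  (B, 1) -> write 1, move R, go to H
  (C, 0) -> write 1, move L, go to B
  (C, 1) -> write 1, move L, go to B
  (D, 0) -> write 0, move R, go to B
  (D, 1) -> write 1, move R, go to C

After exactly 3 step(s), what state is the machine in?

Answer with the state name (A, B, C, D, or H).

Answer: H

Derivation:
Step 1: in state A at pos 0, read 0 -> (A,0)->write 1,move R,goto D. Now: state=D, head=1, tape[-1..2]=0100 (head:   ^)
Step 2: in state D at pos 1, read 0 -> (D,0)->write 0,move R,goto B. Now: state=B, head=2, tape[-1..3]=01000 (head:    ^)
Step 3: in state B at pos 2, read 0 -> (B,0)->write 1,move L,goto H. Now: state=H, head=1, tape[-1..3]=01010 (head:   ^)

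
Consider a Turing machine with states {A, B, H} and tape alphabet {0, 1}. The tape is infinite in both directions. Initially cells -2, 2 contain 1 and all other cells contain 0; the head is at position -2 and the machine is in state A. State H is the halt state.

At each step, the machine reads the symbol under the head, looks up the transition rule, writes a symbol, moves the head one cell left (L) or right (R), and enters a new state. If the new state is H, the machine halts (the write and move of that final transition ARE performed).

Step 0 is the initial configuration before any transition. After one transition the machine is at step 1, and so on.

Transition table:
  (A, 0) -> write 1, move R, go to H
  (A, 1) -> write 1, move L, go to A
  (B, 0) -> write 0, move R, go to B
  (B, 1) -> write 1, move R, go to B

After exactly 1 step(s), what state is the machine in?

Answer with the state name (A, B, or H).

Answer: A

Derivation:
Step 1: in state A at pos -2, read 1 -> (A,1)->write 1,move L,goto A. Now: state=A, head=-3, tape[-4..3]=00100010 (head:  ^)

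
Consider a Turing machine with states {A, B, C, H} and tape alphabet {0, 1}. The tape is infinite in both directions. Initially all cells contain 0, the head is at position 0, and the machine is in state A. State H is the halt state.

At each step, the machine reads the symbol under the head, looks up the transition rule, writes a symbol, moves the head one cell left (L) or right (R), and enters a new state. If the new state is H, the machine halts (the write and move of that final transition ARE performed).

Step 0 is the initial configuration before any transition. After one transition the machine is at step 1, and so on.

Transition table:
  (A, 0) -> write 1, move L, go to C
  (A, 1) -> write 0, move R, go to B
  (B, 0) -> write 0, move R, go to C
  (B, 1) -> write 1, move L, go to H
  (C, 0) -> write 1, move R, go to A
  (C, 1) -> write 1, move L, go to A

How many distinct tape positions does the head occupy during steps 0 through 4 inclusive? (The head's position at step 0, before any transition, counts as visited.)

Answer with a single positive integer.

Step 1: in state A at pos 0, read 0 -> (A,0)->write 1,move L,goto C. Now: state=C, head=-1, tape[-2..1]=0010 (head:  ^)
Step 2: in state C at pos -1, read 0 -> (C,0)->write 1,move R,goto A. Now: state=A, head=0, tape[-2..1]=0110 (head:   ^)
Step 3: in state A at pos 0, read 1 -> (A,1)->write 0,move R,goto B. Now: state=B, head=1, tape[-2..2]=01000 (head:    ^)
Step 4: in state B at pos 1, read 0 -> (B,0)->write 0,move R,goto C. Now: state=C, head=2, tape[-2..3]=010000 (head:     ^)
Head positions at steps 0..4: starting at 0, distinct positions visited = {-1, 0, 1, 2} -> 4 position(s)

Answer: 4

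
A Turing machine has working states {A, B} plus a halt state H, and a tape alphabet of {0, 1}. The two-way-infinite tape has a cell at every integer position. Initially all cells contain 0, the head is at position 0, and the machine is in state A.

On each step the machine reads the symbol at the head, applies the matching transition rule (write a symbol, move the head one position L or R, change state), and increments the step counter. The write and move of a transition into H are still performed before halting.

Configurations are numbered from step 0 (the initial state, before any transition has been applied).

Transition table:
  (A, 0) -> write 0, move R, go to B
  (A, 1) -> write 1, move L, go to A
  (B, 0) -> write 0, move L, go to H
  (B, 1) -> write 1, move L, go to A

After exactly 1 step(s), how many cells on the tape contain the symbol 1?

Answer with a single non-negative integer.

Step 1: in state A at pos 0, read 0 -> (A,0)->write 0,move R,goto B. Now: state=B, head=1, tape[-1..2]=0000 (head:   ^)
No cell contains 1 after step 1 -> 0 cell(s)

Answer: 0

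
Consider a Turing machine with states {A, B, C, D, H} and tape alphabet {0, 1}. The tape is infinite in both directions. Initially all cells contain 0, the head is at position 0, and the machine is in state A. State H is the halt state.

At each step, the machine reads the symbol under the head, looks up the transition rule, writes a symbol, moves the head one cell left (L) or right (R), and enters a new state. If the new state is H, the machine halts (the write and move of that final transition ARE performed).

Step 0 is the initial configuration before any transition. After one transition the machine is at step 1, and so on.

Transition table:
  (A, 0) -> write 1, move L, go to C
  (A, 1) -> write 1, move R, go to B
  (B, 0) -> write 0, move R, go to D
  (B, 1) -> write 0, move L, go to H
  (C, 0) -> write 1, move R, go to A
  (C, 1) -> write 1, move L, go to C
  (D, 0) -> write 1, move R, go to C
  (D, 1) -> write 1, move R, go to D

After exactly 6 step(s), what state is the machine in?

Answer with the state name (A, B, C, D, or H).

Step 1: in state A at pos 0, read 0 -> (A,0)->write 1,move L,goto C. Now: state=C, head=-1, tape[-2..1]=0010 (head:  ^)
Step 2: in state C at pos -1, read 0 -> (C,0)->write 1,move R,goto A. Now: state=A, head=0, tape[-2..1]=0110 (head:   ^)
Step 3: in state A at pos 0, read 1 -> (A,1)->write 1,move R,goto B. Now: state=B, head=1, tape[-2..2]=01100 (head:    ^)
Step 4: in state B at pos 1, read 0 -> (B,0)->write 0,move R,goto D. Now: state=D, head=2, tape[-2..3]=011000 (head:     ^)
Step 5: in state D at pos 2, read 0 -> (D,0)->write 1,move R,goto C. Now: state=C, head=3, tape[-2..4]=0110100 (head:      ^)
Step 6: in state C at pos 3, read 0 -> (C,0)->write 1,move R,goto A. Now: state=A, head=4, tape[-2..5]=01101100 (head:       ^)

Answer: A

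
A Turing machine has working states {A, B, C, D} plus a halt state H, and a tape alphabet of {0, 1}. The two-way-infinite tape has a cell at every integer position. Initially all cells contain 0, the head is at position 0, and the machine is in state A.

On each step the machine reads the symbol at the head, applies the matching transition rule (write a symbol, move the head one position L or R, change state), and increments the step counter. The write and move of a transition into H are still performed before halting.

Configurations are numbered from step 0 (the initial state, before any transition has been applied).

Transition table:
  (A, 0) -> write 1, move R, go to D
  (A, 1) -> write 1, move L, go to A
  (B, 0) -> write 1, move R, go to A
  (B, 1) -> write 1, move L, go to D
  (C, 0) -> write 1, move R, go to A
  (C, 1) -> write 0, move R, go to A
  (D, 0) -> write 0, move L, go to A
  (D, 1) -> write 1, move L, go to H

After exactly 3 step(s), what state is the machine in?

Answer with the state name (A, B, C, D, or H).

Answer: A

Derivation:
Step 1: in state A at pos 0, read 0 -> (A,0)->write 1,move R,goto D. Now: state=D, head=1, tape[-1..2]=0100 (head:   ^)
Step 2: in state D at pos 1, read 0 -> (D,0)->write 0,move L,goto A. Now: state=A, head=0, tape[-1..2]=0100 (head:  ^)
Step 3: in state A at pos 0, read 1 -> (A,1)->write 1,move L,goto A. Now: state=A, head=-1, tape[-2..2]=00100 (head:  ^)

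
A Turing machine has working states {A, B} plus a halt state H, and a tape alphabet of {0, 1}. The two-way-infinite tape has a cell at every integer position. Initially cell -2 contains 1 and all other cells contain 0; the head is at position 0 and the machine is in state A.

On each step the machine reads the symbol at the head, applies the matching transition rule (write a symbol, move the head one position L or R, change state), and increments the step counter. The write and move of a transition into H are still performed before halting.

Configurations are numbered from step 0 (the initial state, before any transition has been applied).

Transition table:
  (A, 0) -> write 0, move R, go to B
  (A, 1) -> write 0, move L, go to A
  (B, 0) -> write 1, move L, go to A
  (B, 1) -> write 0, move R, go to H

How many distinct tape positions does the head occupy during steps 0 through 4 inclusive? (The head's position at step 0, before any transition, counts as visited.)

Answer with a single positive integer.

Step 1: in state A at pos 0, read 0 -> (A,0)->write 0,move R,goto B. Now: state=B, head=1, tape[-3..2]=010000 (head:     ^)
Step 2: in state B at pos 1, read 0 -> (B,0)->write 1,move L,goto A. Now: state=A, head=0, tape[-3..2]=010010 (head:    ^)
Step 3: in state A at pos 0, read 0 -> (A,0)->write 0,move R,goto B. Now: state=B, head=1, tape[-3..2]=010010 (head:     ^)
Step 4: in state B at pos 1, read 1 -> (B,1)->write 0,move R,goto H. Now: state=H, head=2, tape[-3..3]=0100000 (head:      ^)
Head positions at steps 0..4: starting at 0, distinct positions visited = {0, 1, 2} -> 3 position(s)

Answer: 3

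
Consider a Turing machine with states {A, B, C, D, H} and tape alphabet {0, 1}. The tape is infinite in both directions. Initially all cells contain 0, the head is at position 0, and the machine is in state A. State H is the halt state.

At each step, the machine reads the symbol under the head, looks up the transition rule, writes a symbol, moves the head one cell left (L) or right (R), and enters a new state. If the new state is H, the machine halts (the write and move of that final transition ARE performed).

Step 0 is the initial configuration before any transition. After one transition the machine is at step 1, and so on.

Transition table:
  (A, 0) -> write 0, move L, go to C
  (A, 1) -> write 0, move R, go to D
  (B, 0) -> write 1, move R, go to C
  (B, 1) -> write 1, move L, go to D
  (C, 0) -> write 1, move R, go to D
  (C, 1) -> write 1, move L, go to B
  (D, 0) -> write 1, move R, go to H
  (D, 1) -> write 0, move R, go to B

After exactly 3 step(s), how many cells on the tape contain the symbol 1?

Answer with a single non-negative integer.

Answer: 2

Derivation:
Step 1: in state A at pos 0, read 0 -> (A,0)->write 0,move L,goto C. Now: state=C, head=-1, tape[-2..1]=0000 (head:  ^)
Step 2: in state C at pos -1, read 0 -> (C,0)->write 1,move R,goto D. Now: state=D, head=0, tape[-2..1]=0100 (head:   ^)
Step 3: in state D at pos 0, read 0 -> (D,0)->write 1,move R,goto H. Now: state=H, head=1, tape[-2..2]=01100 (head:    ^)
Cells containing 1 after step 3: {-1, 0} -> 2 cell(s)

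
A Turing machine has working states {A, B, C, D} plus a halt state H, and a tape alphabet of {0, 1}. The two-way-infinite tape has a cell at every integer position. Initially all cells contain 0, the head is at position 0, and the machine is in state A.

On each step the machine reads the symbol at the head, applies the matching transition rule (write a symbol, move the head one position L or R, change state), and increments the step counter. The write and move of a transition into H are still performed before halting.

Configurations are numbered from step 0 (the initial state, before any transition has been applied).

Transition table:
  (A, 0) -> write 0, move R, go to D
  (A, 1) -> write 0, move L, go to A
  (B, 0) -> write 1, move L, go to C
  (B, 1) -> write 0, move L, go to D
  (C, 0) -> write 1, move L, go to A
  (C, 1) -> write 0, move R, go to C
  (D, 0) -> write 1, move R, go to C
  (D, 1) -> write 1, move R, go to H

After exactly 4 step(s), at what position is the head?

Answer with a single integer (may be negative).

Step 1: in state A at pos 0, read 0 -> (A,0)->write 0,move R,goto D. Now: state=D, head=1, tape[-1..2]=0000 (head:   ^)
Step 2: in state D at pos 1, read 0 -> (D,0)->write 1,move R,goto C. Now: state=C, head=2, tape[-1..3]=00100 (head:    ^)
Step 3: in state C at pos 2, read 0 -> (C,0)->write 1,move L,goto A. Now: state=A, head=1, tape[-1..3]=00110 (head:   ^)
Step 4: in state A at pos 1, read 1 -> (A,1)->write 0,move L,goto A. Now: state=A, head=0, tape[-1..3]=00010 (head:  ^)

Answer: 0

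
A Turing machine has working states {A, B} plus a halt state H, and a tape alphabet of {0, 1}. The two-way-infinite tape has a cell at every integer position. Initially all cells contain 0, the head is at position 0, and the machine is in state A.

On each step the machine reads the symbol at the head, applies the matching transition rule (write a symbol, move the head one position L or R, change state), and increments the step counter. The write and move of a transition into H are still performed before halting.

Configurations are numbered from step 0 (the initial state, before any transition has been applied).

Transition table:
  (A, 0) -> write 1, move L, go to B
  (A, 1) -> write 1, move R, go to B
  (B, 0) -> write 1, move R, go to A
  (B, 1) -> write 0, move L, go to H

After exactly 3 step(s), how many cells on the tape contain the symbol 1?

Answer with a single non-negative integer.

Step 1: in state A at pos 0, read 0 -> (A,0)->write 1,move L,goto B. Now: state=B, head=-1, tape[-2..1]=0010 (head:  ^)
Step 2: in state B at pos -1, read 0 -> (B,0)->write 1,move R,goto A. Now: state=A, head=0, tape[-2..1]=0110 (head:   ^)
Step 3: in state A at pos 0, read 1 -> (A,1)->write 1,move R,goto B. Now: state=B, head=1, tape[-2..2]=01100 (head:    ^)
Cells containing 1 after step 3: {-1, 0} -> 2 cell(s)

Answer: 2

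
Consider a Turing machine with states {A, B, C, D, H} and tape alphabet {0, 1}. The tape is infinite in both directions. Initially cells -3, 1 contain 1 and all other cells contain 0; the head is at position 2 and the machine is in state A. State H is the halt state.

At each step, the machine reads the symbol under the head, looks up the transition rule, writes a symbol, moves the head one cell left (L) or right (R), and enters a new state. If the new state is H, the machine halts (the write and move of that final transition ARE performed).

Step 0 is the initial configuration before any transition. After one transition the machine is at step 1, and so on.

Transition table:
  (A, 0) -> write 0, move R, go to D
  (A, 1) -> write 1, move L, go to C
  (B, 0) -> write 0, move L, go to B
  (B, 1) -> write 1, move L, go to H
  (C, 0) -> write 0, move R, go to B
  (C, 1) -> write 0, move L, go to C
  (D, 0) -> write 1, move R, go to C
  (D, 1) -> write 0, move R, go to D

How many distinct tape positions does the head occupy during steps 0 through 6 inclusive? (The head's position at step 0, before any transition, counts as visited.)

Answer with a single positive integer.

Answer: 4

Derivation:
Step 1: in state A at pos 2, read 0 -> (A,0)->write 0,move R,goto D. Now: state=D, head=3, tape[-4..4]=010001000 (head:        ^)
Step 2: in state D at pos 3, read 0 -> (D,0)->write 1,move R,goto C. Now: state=C, head=4, tape[-4..5]=0100010100 (head:         ^)
Step 3: in state C at pos 4, read 0 -> (C,0)->write 0,move R,goto B. Now: state=B, head=5, tape[-4..6]=01000101000 (head:          ^)
Step 4: in state B at pos 5, read 0 -> (B,0)->write 0,move L,goto B. Now: state=B, head=4, tape[-4..6]=01000101000 (head:         ^)
Step 5: in state B at pos 4, read 0 -> (B,0)->write 0,move L,goto B. Now: state=B, head=3, tape[-4..6]=01000101000 (head:        ^)
Step 6: in state B at pos 3, read 1 -> (B,1)->write 1,move L,goto H. Now: state=H, head=2, tape[-4..6]=01000101000 (head:       ^)
Head positions at steps 0..6: starting at 2, distinct positions visited = {2, 3, 4, 5} -> 4 position(s)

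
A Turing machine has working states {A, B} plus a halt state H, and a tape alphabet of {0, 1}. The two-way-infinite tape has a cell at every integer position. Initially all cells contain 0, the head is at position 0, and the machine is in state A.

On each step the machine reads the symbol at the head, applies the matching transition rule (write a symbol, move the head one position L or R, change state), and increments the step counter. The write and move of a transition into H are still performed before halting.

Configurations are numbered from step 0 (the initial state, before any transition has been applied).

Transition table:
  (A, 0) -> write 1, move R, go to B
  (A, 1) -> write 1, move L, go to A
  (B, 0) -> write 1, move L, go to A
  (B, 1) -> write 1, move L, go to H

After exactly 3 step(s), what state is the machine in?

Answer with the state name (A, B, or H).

Answer: A

Derivation:
Step 1: in state A at pos 0, read 0 -> (A,0)->write 1,move R,goto B. Now: state=B, head=1, tape[-1..2]=0100 (head:   ^)
Step 2: in state B at pos 1, read 0 -> (B,0)->write 1,move L,goto A. Now: state=A, head=0, tape[-1..2]=0110 (head:  ^)
Step 3: in state A at pos 0, read 1 -> (A,1)->write 1,move L,goto A. Now: state=A, head=-1, tape[-2..2]=00110 (head:  ^)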